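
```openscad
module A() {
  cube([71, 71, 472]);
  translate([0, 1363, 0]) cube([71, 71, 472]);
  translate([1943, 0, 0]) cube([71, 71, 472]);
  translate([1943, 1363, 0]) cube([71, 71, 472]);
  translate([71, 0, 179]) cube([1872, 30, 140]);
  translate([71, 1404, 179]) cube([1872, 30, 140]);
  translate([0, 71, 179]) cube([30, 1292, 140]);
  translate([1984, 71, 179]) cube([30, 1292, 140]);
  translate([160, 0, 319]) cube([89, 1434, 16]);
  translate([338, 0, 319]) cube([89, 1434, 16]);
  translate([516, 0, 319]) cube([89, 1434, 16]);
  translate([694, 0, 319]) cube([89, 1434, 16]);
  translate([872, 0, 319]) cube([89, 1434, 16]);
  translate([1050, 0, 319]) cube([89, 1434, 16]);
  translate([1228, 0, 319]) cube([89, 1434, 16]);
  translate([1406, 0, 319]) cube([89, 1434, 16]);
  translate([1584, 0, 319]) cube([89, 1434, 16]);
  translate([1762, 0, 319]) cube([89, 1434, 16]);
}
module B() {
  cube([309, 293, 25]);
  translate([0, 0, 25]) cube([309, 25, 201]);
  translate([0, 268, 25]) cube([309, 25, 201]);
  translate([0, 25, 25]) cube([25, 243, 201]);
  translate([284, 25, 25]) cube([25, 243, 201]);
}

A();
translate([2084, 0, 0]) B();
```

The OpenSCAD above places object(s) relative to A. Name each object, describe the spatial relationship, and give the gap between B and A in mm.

A is a bed frame. B is an open box. The open box is on the floor beside the bed frame on its +x side. The gap between the open box and the bed frame is 70 mm.

The open box's nearest face is 70 mm from the bed frame's +x face.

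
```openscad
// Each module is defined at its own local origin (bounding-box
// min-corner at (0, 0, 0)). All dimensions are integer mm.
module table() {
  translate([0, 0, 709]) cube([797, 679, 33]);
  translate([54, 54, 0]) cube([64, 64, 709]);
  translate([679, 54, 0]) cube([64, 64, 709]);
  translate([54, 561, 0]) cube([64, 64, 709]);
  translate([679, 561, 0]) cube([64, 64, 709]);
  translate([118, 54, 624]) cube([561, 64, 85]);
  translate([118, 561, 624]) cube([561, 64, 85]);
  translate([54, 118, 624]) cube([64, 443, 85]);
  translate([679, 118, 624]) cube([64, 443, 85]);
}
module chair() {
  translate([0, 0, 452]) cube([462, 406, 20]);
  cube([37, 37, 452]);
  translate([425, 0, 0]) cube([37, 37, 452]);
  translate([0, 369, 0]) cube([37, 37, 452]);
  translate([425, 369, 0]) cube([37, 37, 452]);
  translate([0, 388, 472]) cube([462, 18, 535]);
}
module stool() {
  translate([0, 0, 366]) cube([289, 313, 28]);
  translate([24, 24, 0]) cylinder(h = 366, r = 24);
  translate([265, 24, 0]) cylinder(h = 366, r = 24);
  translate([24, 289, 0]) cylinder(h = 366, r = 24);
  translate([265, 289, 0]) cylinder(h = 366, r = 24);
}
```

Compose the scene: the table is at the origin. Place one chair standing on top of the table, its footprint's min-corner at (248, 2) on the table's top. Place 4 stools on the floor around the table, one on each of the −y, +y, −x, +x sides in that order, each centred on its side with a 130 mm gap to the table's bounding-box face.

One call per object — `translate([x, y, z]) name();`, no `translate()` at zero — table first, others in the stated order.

table();
translate([248, 2, 742]) chair();
translate([254, -443, 0]) stool();
translate([254, 809, 0]) stool();
translate([-419, 183, 0]) stool();
translate([927, 183, 0]) stool();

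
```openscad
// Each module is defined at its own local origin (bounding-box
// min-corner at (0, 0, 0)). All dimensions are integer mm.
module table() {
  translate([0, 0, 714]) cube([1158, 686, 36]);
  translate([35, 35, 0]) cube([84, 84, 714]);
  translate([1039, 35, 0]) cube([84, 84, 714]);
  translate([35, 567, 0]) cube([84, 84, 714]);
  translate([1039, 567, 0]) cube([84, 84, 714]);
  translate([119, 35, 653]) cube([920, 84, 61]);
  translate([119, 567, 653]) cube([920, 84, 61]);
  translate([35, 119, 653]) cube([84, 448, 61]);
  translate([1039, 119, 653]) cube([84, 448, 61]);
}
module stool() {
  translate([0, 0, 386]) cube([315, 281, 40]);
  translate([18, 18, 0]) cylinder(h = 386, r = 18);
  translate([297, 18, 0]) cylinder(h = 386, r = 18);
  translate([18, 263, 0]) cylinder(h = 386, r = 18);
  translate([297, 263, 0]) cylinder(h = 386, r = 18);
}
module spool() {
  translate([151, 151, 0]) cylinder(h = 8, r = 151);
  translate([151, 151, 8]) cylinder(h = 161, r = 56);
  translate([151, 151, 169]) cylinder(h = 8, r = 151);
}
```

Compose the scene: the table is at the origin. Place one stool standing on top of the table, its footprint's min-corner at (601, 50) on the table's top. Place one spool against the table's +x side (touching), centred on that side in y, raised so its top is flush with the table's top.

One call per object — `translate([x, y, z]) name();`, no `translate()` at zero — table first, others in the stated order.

table();
translate([601, 50, 750]) stool();
translate([1158, 192, 573]) spool();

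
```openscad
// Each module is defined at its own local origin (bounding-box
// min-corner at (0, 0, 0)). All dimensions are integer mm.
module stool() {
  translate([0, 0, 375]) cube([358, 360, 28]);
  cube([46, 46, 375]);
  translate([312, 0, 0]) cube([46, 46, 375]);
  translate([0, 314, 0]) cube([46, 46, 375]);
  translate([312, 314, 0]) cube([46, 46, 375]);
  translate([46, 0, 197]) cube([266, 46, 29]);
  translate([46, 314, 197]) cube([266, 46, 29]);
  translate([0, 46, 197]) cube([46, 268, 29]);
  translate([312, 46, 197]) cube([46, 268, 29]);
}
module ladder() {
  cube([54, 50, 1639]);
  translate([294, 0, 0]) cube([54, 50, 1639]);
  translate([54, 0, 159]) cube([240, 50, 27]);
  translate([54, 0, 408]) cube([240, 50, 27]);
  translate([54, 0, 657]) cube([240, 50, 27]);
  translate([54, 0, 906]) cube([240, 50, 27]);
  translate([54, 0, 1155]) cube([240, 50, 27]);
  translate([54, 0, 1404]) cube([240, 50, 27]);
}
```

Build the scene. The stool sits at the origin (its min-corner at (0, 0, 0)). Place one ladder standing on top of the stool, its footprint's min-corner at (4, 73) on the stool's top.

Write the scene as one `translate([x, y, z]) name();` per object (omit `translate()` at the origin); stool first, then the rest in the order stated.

stool();
translate([4, 73, 403]) ladder();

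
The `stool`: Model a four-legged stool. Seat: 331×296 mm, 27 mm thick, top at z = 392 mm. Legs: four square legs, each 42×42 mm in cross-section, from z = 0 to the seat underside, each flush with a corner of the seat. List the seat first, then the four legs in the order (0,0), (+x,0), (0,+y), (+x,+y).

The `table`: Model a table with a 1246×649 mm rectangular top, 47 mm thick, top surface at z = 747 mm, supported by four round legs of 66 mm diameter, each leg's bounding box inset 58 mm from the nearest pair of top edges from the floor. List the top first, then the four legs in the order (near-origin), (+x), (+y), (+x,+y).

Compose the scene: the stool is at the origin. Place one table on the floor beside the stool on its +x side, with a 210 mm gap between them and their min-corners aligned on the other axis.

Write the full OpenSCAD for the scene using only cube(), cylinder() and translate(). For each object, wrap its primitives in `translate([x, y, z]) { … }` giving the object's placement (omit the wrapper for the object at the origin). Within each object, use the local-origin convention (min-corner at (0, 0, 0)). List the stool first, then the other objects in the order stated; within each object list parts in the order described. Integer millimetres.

translate([0, 0, 365]) cube([331, 296, 27]);
cube([42, 42, 365]);
translate([289, 0, 0]) cube([42, 42, 365]);
translate([0, 254, 0]) cube([42, 42, 365]);
translate([289, 254, 0]) cube([42, 42, 365]);
translate([541, 0, 0]) {
  translate([0, 0, 700]) cube([1246, 649, 47]);
  translate([91, 91, 0]) cylinder(h = 700, r = 33);
  translate([1155, 91, 0]) cylinder(h = 700, r = 33);
  translate([91, 558, 0]) cylinder(h = 700, r = 33);
  translate([1155, 558, 0]) cylinder(h = 700, r = 33);
}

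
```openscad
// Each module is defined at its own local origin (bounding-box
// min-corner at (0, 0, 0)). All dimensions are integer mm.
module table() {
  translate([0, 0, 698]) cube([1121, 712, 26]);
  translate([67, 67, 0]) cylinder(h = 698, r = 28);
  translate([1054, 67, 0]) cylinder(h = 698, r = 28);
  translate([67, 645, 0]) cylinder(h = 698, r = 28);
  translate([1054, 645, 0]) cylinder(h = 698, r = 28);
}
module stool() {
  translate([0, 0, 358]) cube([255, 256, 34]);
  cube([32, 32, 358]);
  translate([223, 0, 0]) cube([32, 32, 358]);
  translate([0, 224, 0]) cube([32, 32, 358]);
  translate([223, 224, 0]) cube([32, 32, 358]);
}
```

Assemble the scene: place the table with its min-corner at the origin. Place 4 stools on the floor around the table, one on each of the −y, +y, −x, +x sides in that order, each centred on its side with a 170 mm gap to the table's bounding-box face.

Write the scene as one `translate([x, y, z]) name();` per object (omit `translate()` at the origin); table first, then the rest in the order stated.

table();
translate([433, -426, 0]) stool();
translate([433, 882, 0]) stool();
translate([-425, 228, 0]) stool();
translate([1291, 228, 0]) stool();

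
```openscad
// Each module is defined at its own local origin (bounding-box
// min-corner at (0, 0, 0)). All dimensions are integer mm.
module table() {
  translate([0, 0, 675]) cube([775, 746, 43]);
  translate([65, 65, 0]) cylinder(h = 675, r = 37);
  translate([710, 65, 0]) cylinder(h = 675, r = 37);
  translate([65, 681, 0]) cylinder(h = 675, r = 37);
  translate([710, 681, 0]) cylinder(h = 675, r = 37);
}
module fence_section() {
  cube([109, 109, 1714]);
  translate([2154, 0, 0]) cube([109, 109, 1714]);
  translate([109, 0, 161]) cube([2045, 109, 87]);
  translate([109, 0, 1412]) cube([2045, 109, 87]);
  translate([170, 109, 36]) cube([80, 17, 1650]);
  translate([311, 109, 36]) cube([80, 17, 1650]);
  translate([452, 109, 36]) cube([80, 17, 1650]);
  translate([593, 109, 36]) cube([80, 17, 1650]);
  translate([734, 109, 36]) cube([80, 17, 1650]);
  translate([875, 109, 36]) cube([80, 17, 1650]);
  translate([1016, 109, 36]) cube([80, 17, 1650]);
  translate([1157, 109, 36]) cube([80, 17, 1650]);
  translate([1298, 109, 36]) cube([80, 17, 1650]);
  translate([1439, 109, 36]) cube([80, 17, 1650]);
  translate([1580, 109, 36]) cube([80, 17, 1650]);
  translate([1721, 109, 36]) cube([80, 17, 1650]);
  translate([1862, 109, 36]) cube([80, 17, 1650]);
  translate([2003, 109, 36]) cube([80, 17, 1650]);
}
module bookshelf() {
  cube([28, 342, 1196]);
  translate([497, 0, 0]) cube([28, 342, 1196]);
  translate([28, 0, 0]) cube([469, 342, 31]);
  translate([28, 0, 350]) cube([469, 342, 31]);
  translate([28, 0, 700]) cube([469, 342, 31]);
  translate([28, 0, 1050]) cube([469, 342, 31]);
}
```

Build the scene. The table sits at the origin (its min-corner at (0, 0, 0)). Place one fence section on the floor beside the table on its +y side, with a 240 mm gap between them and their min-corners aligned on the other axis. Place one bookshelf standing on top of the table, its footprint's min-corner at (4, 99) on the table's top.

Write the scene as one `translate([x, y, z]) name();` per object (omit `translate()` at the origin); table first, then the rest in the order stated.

table();
translate([0, 986, 0]) fence_section();
translate([4, 99, 718]) bookshelf();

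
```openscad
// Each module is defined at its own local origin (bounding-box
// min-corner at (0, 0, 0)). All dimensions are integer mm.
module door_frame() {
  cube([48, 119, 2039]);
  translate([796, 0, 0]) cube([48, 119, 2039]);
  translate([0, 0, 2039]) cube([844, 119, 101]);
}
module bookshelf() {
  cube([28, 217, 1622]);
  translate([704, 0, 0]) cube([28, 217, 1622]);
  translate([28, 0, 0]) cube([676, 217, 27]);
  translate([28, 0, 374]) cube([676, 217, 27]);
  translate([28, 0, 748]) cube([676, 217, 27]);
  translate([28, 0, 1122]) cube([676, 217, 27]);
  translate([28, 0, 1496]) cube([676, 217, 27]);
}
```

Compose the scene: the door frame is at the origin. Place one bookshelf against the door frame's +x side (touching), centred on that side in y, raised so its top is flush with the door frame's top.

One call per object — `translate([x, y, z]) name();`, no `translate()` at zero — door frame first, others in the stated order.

door_frame();
translate([844, -49, 518]) bookshelf();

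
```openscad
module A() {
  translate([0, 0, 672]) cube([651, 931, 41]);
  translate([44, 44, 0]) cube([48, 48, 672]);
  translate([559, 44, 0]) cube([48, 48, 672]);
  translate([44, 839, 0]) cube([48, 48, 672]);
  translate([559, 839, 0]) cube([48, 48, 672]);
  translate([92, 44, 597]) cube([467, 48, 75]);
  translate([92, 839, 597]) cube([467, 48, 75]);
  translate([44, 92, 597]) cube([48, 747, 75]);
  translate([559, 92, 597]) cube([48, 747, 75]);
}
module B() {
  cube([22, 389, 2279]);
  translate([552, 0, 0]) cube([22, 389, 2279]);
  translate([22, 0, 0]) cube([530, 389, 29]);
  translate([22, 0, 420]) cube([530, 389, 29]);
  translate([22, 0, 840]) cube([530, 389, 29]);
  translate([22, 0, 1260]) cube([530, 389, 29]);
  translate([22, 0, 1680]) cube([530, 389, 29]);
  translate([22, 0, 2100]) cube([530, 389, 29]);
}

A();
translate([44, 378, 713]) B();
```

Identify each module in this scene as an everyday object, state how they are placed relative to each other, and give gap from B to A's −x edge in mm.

A is a table. B is a bookshelf. The bookshelf is on top of the table. The gap from the bookshelf to the table's −x edge is 44 mm.

The bookshelf's min-x is at 44; the table's min-x is 0; gap = 44 mm.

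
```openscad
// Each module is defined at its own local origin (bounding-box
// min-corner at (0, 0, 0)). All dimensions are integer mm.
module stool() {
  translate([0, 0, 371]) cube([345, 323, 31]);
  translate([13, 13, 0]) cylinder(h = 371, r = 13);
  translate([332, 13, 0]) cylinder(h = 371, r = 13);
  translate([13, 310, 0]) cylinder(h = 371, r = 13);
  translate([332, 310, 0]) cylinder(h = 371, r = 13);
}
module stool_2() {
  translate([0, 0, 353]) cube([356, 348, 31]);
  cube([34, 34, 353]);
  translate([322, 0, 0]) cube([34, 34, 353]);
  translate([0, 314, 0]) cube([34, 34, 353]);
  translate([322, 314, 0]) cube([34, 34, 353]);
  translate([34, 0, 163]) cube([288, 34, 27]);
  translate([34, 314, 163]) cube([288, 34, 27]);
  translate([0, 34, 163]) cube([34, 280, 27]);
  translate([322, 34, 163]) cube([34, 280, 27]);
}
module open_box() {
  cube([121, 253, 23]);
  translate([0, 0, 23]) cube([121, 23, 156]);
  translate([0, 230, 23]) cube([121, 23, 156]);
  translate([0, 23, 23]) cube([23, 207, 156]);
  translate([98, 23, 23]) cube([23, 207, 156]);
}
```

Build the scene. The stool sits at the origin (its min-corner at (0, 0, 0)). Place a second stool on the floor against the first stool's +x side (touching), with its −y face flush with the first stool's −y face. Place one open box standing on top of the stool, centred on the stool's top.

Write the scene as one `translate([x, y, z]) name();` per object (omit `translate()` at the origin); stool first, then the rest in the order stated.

stool();
translate([345, 0, 0]) stool_2();
translate([112, 35, 402]) open_box();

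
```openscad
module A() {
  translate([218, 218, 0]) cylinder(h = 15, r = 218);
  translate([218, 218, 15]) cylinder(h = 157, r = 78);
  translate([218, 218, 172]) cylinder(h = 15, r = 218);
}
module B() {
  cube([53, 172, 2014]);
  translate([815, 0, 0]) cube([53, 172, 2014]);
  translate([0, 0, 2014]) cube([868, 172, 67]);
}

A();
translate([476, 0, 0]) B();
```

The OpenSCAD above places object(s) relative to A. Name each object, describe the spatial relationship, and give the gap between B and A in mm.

The door frame's nearest face is 40 mm from the spool's +x face.

A is a spool. B is a door frame. The door frame is on the floor beside the spool on its +x side. The gap between the door frame and the spool is 40 mm.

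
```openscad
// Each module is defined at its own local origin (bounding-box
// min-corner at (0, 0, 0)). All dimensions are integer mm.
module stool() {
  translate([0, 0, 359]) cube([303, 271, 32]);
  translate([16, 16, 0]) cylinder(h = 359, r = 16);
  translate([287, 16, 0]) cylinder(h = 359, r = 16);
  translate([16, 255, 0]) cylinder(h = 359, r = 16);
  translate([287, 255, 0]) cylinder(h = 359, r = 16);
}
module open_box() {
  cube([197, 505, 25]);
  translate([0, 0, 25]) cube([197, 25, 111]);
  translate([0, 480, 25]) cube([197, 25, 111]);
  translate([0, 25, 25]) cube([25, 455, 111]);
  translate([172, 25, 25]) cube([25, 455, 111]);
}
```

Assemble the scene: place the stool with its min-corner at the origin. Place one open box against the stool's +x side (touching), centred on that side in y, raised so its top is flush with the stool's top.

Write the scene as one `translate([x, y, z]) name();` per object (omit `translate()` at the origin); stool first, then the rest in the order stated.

stool();
translate([303, -117, 255]) open_box();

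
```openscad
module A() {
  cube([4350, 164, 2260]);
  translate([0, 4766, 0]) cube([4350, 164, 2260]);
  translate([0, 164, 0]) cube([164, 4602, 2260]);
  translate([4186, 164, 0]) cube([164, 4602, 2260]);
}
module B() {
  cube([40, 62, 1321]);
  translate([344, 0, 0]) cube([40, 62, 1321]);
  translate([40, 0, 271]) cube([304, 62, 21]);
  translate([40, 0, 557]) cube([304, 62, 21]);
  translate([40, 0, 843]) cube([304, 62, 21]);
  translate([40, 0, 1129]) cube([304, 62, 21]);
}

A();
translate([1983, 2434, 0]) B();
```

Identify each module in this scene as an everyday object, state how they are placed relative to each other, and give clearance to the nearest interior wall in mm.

A is a house frame. B is a ladder. The ladder sits inside the house frame, centred. The clearance to the nearest interior wall is 1819 mm.

Clearances: x = 1819, y = 2270; minimum 1819 mm.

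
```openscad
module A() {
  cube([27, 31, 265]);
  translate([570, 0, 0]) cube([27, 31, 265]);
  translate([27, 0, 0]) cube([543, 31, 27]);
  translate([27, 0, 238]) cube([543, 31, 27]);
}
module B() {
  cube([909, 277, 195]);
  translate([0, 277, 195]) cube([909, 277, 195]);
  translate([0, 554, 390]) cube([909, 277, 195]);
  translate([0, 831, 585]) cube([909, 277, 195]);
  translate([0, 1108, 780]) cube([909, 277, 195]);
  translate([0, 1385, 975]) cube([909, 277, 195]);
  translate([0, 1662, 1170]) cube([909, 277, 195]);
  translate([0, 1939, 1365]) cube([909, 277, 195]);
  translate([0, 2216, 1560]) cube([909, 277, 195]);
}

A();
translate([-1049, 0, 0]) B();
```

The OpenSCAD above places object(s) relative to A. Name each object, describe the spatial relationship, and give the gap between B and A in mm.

The staircase's nearest face is 140 mm from the picture frame's −x face.

A is a picture frame. B is a staircase. The staircase is on the floor beside the picture frame on its −x side. The gap between the staircase and the picture frame is 140 mm.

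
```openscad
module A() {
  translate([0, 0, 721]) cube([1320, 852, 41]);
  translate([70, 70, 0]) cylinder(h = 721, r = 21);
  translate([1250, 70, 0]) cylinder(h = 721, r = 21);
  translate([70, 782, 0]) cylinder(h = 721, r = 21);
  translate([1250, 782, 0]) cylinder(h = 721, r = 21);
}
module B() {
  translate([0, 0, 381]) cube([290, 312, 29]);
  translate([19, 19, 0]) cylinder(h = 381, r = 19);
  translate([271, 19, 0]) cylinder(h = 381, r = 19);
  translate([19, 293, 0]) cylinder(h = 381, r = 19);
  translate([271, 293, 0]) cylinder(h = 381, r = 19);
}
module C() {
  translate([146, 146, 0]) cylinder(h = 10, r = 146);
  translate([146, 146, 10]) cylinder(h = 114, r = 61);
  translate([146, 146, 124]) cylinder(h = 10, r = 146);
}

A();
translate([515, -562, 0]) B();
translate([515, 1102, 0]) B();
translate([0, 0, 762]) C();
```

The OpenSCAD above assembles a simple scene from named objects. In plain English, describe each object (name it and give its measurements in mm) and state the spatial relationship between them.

A is a table: top 1320 mm (x) × 852 mm (y), 41 mm thick, upper face at z = 762 mm, on four round legs of 42 mm diameter, each leg's bounding box inset 49 mm from the nearest pair of top edges, running from z = 0 to the bottom of the top.

B is a four-legged stool. The seat is 290×312 mm, 29 mm thick, top at z = 410 mm. It stands on four round legs, each 38 mm in diameter, from z = 0 to the seat underside, each leg's axis is inset half a diameter from the nearest pair of seat edges (so the leg's bounding box is flush with the corner).

C is a spool: two coaxial disc flanges of radius 146 mm and thickness 10 mm, joined by a core cylinder of radius 61 mm and height 114 mm. The lower flange rests on z = 0 and the three cylinders share a vertical axis.

Two stools sit around the table at the −y, +y sides. The spool is on top of the table.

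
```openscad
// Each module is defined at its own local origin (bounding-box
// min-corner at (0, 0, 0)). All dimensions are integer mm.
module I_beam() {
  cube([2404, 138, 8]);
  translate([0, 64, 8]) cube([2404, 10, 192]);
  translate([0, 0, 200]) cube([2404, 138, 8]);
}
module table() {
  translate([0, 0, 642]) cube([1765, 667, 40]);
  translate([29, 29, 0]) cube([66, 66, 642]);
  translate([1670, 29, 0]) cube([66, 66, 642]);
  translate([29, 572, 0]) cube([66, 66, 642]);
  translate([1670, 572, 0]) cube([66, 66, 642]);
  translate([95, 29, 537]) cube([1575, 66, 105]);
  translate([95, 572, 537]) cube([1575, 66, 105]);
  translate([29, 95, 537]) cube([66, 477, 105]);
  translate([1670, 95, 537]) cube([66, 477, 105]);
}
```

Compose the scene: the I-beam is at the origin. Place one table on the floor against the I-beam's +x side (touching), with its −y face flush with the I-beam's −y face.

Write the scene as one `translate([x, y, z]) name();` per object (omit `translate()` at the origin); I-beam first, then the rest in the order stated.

I_beam();
translate([2404, 0, 0]) table();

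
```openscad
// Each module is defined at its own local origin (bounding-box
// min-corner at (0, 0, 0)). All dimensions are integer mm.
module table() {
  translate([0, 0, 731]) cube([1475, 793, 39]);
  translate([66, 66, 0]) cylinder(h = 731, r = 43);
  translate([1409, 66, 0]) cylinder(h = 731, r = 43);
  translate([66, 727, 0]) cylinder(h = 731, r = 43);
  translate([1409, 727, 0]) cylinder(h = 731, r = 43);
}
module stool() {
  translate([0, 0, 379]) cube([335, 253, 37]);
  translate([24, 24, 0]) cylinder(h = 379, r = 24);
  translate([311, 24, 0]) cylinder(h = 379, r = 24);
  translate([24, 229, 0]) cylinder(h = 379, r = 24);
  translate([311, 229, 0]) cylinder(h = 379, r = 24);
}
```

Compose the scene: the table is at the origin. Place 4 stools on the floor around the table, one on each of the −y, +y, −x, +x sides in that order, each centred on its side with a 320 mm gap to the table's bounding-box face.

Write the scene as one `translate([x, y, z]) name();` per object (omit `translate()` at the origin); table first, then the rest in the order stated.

table();
translate([570, -573, 0]) stool();
translate([570, 1113, 0]) stool();
translate([-655, 270, 0]) stool();
translate([1795, 270, 0]) stool();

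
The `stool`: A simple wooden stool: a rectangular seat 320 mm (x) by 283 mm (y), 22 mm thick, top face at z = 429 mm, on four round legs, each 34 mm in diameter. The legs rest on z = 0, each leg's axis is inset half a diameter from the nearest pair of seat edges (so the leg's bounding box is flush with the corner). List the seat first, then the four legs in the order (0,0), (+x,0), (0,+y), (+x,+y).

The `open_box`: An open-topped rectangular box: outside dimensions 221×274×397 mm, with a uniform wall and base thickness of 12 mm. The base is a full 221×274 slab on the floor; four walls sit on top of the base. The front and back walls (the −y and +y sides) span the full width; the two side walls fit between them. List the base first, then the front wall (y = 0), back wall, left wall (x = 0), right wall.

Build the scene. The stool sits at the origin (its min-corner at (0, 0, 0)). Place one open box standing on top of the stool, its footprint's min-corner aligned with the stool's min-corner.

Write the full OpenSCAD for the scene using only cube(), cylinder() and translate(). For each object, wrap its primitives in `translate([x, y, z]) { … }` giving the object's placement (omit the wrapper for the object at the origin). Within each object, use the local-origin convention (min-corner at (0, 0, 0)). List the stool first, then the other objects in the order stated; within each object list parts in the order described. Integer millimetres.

translate([0, 0, 407]) cube([320, 283, 22]);
translate([17, 17, 0]) cylinder(h = 407, r = 17);
translate([303, 17, 0]) cylinder(h = 407, r = 17);
translate([17, 266, 0]) cylinder(h = 407, r = 17);
translate([303, 266, 0]) cylinder(h = 407, r = 17);
translate([0, 0, 429]) {
  cube([221, 274, 12]);
  translate([0, 0, 12]) cube([221, 12, 385]);
  translate([0, 262, 12]) cube([221, 12, 385]);
  translate([0, 12, 12]) cube([12, 250, 385]);
  translate([209, 12, 12]) cube([12, 250, 385]);
}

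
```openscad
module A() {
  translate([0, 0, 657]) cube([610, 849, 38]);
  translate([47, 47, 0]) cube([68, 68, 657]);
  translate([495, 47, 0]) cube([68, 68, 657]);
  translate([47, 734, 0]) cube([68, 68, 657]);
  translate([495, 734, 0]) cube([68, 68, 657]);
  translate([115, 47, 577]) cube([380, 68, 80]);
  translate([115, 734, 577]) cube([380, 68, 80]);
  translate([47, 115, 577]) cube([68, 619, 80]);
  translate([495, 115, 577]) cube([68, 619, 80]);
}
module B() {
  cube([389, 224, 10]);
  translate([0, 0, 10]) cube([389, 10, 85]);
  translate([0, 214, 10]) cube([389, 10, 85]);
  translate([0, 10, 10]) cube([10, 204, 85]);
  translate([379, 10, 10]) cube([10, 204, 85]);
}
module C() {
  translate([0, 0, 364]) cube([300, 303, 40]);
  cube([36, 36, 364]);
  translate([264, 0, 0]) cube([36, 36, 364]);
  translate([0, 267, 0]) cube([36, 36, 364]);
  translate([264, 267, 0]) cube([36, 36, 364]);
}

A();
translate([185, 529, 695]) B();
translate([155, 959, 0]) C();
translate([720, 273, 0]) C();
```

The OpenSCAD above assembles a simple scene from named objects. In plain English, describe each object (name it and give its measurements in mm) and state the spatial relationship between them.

A is a rectangular dining table. The top is 610×849×38 mm with its upper surface at z = 695 mm. It stands on four 68×68 mm square legs, each inset 47 mm from the nearest pair of top edges, running from the floor to the underside of the top. Four apron rails, 68 mm thick and 80 mm tall, run between adjacent legs with their top edges flush with the underside of the top and their outer faces flush with the legs' outer faces.

B is an open storage box with external size 389×224×95 mm and wall thickness 10 mm (the base is also 10 mm thick). The base covers the whole footprint; the four walls stand on the base, with the y-facing walls full-width and the x-facing walls fitting between their inner faces.

C is a four-legged stool. The seat is a 300×303×40 mm slab whose top surface is at z = 404 mm; four square legs, each 36×36 mm in cross-section, run from the floor (z = 0) to the underside of the seat, each flush with a corner of the seat.

The open box is on top of the table. Two stools sit around the table at the +y, +x sides.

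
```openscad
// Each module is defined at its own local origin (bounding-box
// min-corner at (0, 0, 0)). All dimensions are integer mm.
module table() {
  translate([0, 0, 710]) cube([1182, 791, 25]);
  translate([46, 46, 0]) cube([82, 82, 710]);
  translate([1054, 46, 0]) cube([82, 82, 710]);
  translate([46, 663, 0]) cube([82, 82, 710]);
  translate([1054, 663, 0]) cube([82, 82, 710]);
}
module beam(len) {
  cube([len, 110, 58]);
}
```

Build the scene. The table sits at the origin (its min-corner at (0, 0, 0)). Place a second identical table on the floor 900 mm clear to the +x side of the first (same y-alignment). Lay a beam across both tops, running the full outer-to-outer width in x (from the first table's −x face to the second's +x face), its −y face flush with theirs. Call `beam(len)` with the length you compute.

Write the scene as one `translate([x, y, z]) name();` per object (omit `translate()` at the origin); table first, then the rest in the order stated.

table();
translate([2082, 0, 0]) table();
translate([0, 0, 735]) beam(3264);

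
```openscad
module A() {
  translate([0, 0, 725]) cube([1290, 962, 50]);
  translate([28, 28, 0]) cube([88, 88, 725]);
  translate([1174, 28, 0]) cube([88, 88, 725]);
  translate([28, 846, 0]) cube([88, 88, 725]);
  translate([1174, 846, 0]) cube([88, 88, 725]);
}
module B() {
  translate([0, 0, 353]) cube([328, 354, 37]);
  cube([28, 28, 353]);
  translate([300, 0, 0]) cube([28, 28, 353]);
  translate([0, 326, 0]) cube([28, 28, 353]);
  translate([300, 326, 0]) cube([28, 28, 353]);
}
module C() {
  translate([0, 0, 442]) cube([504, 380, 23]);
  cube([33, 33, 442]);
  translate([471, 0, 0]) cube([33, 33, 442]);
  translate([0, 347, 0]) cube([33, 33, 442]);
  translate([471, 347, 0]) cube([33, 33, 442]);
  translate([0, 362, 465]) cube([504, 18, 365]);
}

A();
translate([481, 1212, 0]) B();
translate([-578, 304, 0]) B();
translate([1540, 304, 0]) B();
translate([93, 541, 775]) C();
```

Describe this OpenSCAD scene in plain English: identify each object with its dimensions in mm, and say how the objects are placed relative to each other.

A is a rectangular dining table. The top is 1290×962×50 mm with its upper surface at z = 775 mm. It stands on four 88×88 mm square legs, each inset 28 mm from the nearest pair of top edges, running from the floor to the underside of the top.

B is a simple wooden stool: a rectangular seat 328 mm (x) by 354 mm (y), 37 mm thick, top face at z = 390 mm, on four square legs, each 28×28 mm in cross-section. The legs rest on z = 0, each flush with a corner of the seat.

C is a chair. The seat is a 504×380×23 mm slab with its top at z = 465 mm, on four 33×33 mm corner legs (flush with the seat edges, standing on z = 0). A flat backrest 18 mm thick, 365 mm tall, spans the full seat width and rises from the seat top along its +y edge, rear face flush with the rear of the seat.

Three stools sit around the table at the +y, −x, +x sides. The chair is on top of the table.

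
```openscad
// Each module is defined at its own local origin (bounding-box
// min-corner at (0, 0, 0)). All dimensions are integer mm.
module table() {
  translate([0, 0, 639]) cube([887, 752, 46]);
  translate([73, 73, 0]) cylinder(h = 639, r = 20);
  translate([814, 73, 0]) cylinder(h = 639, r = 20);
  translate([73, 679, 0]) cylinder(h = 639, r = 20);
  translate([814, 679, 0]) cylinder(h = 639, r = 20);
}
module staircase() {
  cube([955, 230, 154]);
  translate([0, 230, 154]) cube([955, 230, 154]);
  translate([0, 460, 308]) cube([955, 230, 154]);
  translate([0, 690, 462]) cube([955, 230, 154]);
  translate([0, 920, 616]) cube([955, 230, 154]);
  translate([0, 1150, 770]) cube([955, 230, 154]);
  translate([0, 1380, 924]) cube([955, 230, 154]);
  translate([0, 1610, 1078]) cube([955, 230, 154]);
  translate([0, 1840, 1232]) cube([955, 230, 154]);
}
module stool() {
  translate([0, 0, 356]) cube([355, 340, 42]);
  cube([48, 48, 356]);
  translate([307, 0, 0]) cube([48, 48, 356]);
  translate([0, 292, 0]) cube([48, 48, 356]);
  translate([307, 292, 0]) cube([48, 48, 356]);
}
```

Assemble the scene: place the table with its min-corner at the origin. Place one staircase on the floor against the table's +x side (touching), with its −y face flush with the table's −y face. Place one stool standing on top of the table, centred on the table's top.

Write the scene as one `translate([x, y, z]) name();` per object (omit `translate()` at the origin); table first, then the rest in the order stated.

table();
translate([887, 0, 0]) staircase();
translate([266, 206, 685]) stool();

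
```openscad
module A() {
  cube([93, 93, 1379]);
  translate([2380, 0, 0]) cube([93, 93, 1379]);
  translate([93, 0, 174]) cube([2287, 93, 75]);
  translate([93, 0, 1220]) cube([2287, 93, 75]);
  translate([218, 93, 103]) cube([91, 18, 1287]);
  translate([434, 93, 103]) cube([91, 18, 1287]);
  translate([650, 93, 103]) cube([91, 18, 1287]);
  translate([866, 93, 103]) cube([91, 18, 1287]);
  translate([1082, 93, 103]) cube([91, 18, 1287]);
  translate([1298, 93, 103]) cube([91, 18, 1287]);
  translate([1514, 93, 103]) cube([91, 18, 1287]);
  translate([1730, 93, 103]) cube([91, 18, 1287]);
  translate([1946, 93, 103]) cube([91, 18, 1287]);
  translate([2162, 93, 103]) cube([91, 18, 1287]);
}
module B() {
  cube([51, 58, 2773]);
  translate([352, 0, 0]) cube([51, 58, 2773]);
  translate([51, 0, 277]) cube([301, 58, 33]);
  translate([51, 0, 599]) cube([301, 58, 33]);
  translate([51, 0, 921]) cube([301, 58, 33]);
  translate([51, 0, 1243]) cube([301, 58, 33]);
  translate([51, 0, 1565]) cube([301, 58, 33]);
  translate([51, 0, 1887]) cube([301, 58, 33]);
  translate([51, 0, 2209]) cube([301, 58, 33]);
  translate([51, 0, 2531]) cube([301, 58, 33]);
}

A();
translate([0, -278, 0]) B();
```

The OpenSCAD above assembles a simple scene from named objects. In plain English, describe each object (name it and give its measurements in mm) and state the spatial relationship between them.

A is a fence section. Two 93×93 mm posts, 1379 mm tall, stand on the floor with a clear span of 2287 mm between their inner faces. Two horizontal rails of 93×75 mm section span the gap between the posts with their undersides at z = 174 mm and z = 1220 mm, flush with the posts' −y face. 10 pickets, each 91 mm wide, 18 mm thick and 1287 mm tall, are fixed to the +y face of the rails with their bottoms at z = 103 mm, evenly spaced across the span with equal gaps (rounded down to the nearest mm) at the −x end and between each pair — any rounding remainder accumulates at the +x end.

B is a wooden ladder with two side rails of 51×58 mm section and 2773 mm height, set 403 mm apart overall. Between them run 8 rectangular rungs (58 mm deep, 33 mm thick), front faces flush with the rails' −y face. The bottom of the first rung is 277 mm above the floor and each subsequent rung is 322 mm higher than the one below.

The ladder is on the floor beside the fence section on its −y side.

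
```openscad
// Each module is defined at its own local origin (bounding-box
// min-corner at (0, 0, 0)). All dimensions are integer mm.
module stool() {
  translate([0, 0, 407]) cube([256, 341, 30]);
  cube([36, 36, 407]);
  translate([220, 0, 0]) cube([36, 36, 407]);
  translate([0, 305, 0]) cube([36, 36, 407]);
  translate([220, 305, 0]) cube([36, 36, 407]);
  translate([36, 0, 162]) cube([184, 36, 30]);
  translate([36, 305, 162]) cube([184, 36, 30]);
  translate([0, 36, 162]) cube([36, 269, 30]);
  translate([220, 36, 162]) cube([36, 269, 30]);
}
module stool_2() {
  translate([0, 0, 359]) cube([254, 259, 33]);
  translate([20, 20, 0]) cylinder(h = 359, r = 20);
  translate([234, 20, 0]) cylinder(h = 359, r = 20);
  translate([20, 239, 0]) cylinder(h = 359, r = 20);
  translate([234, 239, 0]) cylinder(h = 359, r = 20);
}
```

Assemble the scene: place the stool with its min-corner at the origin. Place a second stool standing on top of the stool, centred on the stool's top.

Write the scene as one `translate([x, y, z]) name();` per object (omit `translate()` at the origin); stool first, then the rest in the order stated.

stool();
translate([1, 41, 437]) stool_2();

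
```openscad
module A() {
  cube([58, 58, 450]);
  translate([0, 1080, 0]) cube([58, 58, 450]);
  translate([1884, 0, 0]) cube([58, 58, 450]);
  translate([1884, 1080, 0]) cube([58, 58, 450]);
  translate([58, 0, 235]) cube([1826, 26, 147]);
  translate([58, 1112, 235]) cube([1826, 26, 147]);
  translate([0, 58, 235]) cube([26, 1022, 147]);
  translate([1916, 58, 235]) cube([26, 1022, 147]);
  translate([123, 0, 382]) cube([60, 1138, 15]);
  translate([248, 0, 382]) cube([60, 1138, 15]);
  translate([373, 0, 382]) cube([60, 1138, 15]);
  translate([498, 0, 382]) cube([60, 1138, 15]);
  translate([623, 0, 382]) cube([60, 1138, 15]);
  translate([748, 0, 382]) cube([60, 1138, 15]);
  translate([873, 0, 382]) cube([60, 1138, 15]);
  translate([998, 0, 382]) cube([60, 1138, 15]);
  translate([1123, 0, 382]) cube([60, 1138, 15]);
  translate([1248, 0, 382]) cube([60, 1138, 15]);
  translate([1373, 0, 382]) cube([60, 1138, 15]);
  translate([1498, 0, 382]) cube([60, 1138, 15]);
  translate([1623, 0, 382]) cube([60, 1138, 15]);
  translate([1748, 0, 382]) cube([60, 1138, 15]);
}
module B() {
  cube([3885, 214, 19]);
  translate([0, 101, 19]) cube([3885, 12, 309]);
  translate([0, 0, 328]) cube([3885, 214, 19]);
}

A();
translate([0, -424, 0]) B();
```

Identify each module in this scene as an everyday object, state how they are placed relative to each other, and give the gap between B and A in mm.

A is a bed frame. B is an I-beam. The I-beam is on the floor beside the bed frame on its −y side. The gap between the I-beam and the bed frame is 210 mm.

The I-beam's nearest face is 210 mm from the bed frame's −y face.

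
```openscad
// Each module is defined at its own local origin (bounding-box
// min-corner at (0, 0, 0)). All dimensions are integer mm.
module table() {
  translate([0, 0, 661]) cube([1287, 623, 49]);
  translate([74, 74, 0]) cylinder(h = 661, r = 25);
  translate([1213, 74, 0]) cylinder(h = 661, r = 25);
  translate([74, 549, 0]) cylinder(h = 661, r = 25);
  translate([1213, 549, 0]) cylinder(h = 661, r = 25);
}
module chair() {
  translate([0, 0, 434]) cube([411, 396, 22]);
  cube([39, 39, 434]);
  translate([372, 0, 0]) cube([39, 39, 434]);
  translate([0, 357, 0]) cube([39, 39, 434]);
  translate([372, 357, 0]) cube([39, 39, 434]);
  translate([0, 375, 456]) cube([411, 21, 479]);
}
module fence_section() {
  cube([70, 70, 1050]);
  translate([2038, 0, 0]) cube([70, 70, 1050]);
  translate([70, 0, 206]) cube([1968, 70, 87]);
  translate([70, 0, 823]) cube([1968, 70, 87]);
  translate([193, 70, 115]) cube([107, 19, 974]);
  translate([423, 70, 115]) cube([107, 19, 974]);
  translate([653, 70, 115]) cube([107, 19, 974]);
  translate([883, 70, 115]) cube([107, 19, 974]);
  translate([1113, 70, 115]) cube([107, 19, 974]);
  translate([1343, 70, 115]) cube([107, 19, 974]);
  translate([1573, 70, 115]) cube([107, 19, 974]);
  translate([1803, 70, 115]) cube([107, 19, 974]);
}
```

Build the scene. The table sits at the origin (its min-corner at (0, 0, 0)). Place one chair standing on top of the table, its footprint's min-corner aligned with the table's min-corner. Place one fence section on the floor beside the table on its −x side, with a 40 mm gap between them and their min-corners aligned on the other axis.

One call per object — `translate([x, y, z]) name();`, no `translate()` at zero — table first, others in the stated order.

table();
translate([0, 0, 710]) chair();
translate([-2148, 0, 0]) fence_section();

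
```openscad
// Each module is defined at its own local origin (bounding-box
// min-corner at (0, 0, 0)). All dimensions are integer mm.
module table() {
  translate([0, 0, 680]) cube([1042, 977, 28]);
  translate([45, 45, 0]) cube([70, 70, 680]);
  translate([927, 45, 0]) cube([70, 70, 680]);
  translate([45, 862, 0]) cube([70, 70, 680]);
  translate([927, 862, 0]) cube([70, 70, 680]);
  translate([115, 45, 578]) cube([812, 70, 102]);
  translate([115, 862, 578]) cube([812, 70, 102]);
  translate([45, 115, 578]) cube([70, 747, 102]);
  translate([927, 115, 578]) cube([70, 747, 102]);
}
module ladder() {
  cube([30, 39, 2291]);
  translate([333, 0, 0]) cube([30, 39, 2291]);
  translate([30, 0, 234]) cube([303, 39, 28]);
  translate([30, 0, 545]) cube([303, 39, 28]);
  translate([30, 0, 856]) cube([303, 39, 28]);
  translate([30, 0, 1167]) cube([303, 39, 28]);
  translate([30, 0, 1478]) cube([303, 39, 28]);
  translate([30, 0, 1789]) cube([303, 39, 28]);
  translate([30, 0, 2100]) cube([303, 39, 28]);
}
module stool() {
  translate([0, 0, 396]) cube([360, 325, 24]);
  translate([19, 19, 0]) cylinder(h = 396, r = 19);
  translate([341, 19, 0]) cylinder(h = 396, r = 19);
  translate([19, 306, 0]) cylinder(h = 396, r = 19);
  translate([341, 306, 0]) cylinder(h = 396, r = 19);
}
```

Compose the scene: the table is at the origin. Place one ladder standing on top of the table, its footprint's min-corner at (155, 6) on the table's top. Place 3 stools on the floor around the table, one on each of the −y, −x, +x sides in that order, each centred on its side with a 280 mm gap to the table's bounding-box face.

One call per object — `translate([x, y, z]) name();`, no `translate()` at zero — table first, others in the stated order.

table();
translate([155, 6, 708]) ladder();
translate([341, -605, 0]) stool();
translate([-640, 326, 0]) stool();
translate([1322, 326, 0]) stool();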